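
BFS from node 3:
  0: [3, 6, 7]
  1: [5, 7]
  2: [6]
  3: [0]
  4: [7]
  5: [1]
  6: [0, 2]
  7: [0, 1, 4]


Visit 3, enqueue [0]
Visit 0, enqueue [6, 7]
Visit 6, enqueue [2]
Visit 7, enqueue [1, 4]
Visit 2, enqueue []
Visit 1, enqueue [5]
Visit 4, enqueue []
Visit 5, enqueue []

BFS order: [3, 0, 6, 7, 2, 1, 4, 5]


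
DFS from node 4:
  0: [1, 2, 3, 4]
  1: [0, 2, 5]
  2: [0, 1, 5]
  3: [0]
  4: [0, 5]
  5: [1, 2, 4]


Visit 4, push [5, 0]
Visit 0, push [3, 2, 1]
Visit 1, push [5, 2]
Visit 2, push [5]
Visit 5, push []
Visit 3, push []

DFS order: [4, 0, 1, 2, 5, 3]


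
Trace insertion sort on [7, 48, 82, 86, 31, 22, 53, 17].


Initial: [7, 48, 82, 86, 31, 22, 53, 17]
Insert 48: [7, 48, 82, 86, 31, 22, 53, 17]
Insert 82: [7, 48, 82, 86, 31, 22, 53, 17]
Insert 86: [7, 48, 82, 86, 31, 22, 53, 17]
Insert 31: [7, 31, 48, 82, 86, 22, 53, 17]
Insert 22: [7, 22, 31, 48, 82, 86, 53, 17]
Insert 53: [7, 22, 31, 48, 53, 82, 86, 17]
Insert 17: [7, 17, 22, 31, 48, 53, 82, 86]

Sorted: [7, 17, 22, 31, 48, 53, 82, 86]


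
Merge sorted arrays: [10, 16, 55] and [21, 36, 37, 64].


Take 10 from A
Take 16 from A
Take 21 from B
Take 36 from B
Take 37 from B
Take 55 from A

Merged: [10, 16, 21, 36, 37, 55, 64]


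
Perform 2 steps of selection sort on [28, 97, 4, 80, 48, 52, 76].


Initial: [28, 97, 4, 80, 48, 52, 76]
Step 1: min=4 at 2
  Swap: [4, 97, 28, 80, 48, 52, 76]
Step 2: min=28 at 2
  Swap: [4, 28, 97, 80, 48, 52, 76]

After 2 steps: [4, 28, 97, 80, 48, 52, 76]


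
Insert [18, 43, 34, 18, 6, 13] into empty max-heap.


Insert 18: [18]
Insert 43: [43, 18]
Insert 34: [43, 18, 34]
Insert 18: [43, 18, 34, 18]
Insert 6: [43, 18, 34, 18, 6]
Insert 13: [43, 18, 34, 18, 6, 13]

Final heap: [43, 18, 34, 18, 6, 13]


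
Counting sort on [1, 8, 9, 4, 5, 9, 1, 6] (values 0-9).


Input: [1, 8, 9, 4, 5, 9, 1, 6]
Counts: [0, 2, 0, 0, 1, 1, 1, 0, 1, 2]

Sorted: [1, 1, 4, 5, 6, 8, 9, 9]


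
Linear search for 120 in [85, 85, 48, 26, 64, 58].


i=0: 85!=120
i=1: 85!=120
i=2: 48!=120
i=3: 26!=120
i=4: 64!=120
i=5: 58!=120

Not found, 6 comps


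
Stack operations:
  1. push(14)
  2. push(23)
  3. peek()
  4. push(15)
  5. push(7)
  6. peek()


push(14) -> [14]
push(23) -> [14, 23]
peek()->23
push(15) -> [14, 23, 15]
push(7) -> [14, 23, 15, 7]
peek()->7

Final stack: [14, 23, 15, 7]


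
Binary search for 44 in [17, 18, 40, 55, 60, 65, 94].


Step 1: lo=0, hi=6, mid=3, val=55
Step 2: lo=0, hi=2, mid=1, val=18
Step 3: lo=2, hi=2, mid=2, val=40

Not found


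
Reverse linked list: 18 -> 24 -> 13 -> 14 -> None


Step 1: curr=18, set curr.next=prev(None) | reversed so far: 18
Step 2: curr=24, set curr.next=prev(18) | reversed so far: 24 -> 18
Step 3: curr=13, set curr.next=prev(24) | reversed so far: 13 -> 24 -> 18
Step 4: curr=14, set curr.next=prev(13) | reversed so far: 14 -> 13 -> 24 -> 18

14 -> 13 -> 24 -> 18 -> None


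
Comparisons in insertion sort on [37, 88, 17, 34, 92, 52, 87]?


Algorithm: insertion sort
Input: [37, 88, 17, 34, 92, 52, 87]
Sorted: [17, 34, 37, 52, 87, 88, 92]

13


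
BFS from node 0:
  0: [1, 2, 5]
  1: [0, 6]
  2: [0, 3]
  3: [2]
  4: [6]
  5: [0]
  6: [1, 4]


Visit 0, enqueue [1, 2, 5]
Visit 1, enqueue [6]
Visit 2, enqueue [3]
Visit 5, enqueue []
Visit 6, enqueue [4]
Visit 3, enqueue []
Visit 4, enqueue []

BFS order: [0, 1, 2, 5, 6, 3, 4]


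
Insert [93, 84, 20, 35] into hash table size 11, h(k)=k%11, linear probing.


Insert 93: h=5 -> slot 5
Insert 84: h=7 -> slot 7
Insert 20: h=9 -> slot 9
Insert 35: h=2 -> slot 2

Table: [None, None, 35, None, None, 93, None, 84, None, 20, None]


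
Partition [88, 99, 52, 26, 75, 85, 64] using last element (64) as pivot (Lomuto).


Pivot: 64
  52 <= 64: swap -> [52, 99, 88, 26, 75, 85, 64]
  26 <= 64: swap -> [52, 26, 88, 99, 75, 85, 64]
Place pivot at 2: [52, 26, 64, 99, 75, 85, 88]

Partitioned: [52, 26, 64, 99, 75, 85, 88]


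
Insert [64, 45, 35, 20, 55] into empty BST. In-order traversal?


Insert 64: root
Insert 45: L from 64
Insert 35: L from 64 -> L from 45
Insert 20: L from 64 -> L from 45 -> L from 35
Insert 55: L from 64 -> R from 45

In-order: [20, 35, 45, 55, 64]


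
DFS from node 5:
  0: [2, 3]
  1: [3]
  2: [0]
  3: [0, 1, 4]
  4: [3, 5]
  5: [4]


Visit 5, push [4]
Visit 4, push [3]
Visit 3, push [1, 0]
Visit 0, push [2]
Visit 2, push []
Visit 1, push []

DFS order: [5, 4, 3, 0, 2, 1]


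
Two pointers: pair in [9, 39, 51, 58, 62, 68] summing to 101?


lo=0(9)+hi=5(68)=77
lo=1(39)+hi=5(68)=107
lo=1(39)+hi=4(62)=101

Yes: 39+62=101


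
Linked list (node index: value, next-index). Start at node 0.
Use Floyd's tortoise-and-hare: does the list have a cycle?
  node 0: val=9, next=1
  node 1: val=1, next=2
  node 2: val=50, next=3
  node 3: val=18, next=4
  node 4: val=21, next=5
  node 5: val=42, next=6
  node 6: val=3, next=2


Floyd's tortoise (slow, +1) and hare (fast, +2):
  init: slow=0, fast=0
  step 1: slow=1, fast=2
  step 2: slow=2, fast=4
  step 3: slow=3, fast=6
  step 4: slow=4, fast=3
  step 5: slow=5, fast=5
  slow == fast at node 5: cycle detected

Cycle: yes


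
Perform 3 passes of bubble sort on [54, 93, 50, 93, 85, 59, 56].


Initial: [54, 93, 50, 93, 85, 59, 56]
Pass 1: [54, 50, 93, 85, 59, 56, 93] (4 swaps)
Pass 2: [50, 54, 85, 59, 56, 93, 93] (4 swaps)
Pass 3: [50, 54, 59, 56, 85, 93, 93] (2 swaps)

After 3 passes: [50, 54, 59, 56, 85, 93, 93]


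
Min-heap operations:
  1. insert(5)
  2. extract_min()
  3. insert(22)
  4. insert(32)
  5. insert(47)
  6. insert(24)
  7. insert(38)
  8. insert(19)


insert(5) -> [5]
extract_min()->5, []
insert(22) -> [22]
insert(32) -> [22, 32]
insert(47) -> [22, 32, 47]
insert(24) -> [22, 24, 47, 32]
insert(38) -> [22, 24, 47, 32, 38]
insert(19) -> [19, 24, 22, 32, 38, 47]

Final heap: [19, 24, 22, 32, 38, 47]


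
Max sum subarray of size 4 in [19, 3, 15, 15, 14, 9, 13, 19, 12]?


[0:4]: 52
[1:5]: 47
[2:6]: 53
[3:7]: 51
[4:8]: 55
[5:9]: 53

Max: 55 at [4:8]


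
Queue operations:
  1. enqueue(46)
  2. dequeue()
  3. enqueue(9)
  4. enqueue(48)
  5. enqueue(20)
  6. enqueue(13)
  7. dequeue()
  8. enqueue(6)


enqueue(46) -> [46]
dequeue()->46, []
enqueue(9) -> [9]
enqueue(48) -> [9, 48]
enqueue(20) -> [9, 48, 20]
enqueue(13) -> [9, 48, 20, 13]
dequeue()->9, [48, 20, 13]
enqueue(6) -> [48, 20, 13, 6]

Final queue: [48, 20, 13, 6]


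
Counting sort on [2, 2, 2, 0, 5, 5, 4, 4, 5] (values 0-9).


Input: [2, 2, 2, 0, 5, 5, 4, 4, 5]
Counts: [1, 0, 3, 0, 2, 3, 0, 0, 0, 0]

Sorted: [0, 2, 2, 2, 4, 4, 5, 5, 5]


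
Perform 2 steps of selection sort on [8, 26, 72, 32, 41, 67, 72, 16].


Initial: [8, 26, 72, 32, 41, 67, 72, 16]
Step 1: min=8 at 0
  Swap: [8, 26, 72, 32, 41, 67, 72, 16]
Step 2: min=16 at 7
  Swap: [8, 16, 72, 32, 41, 67, 72, 26]

After 2 steps: [8, 16, 72, 32, 41, 67, 72, 26]


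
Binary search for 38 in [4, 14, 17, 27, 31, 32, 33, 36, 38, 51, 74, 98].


Step 1: lo=0, hi=11, mid=5, val=32
Step 2: lo=6, hi=11, mid=8, val=38

Found at index 8


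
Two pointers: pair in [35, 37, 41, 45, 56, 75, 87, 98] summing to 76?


lo=0(35)+hi=7(98)=133
lo=0(35)+hi=6(87)=122
lo=0(35)+hi=5(75)=110
lo=0(35)+hi=4(56)=91
lo=0(35)+hi=3(45)=80
lo=0(35)+hi=2(41)=76

Yes: 35+41=76


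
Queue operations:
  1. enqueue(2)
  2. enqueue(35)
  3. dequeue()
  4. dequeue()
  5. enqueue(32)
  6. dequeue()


enqueue(2) -> [2]
enqueue(35) -> [2, 35]
dequeue()->2, [35]
dequeue()->35, []
enqueue(32) -> [32]
dequeue()->32, []

Final queue: []


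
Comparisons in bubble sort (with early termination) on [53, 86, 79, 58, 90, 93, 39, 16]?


Algorithm: bubble sort (with early termination)
Input: [53, 86, 79, 58, 90, 93, 39, 16]
Sorted: [16, 39, 53, 58, 79, 86, 90, 93]

28


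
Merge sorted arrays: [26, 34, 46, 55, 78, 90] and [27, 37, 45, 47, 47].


Take 26 from A
Take 27 from B
Take 34 from A
Take 37 from B
Take 45 from B
Take 46 from A
Take 47 from B
Take 47 from B

Merged: [26, 27, 34, 37, 45, 46, 47, 47, 55, 78, 90]


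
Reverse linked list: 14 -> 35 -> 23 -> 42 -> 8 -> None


Step 1: curr=14, set curr.next=prev(None) | reversed so far: 14
Step 2: curr=35, set curr.next=prev(14) | reversed so far: 35 -> 14
Step 3: curr=23, set curr.next=prev(35) | reversed so far: 23 -> 35 -> 14
Step 4: curr=42, set curr.next=prev(23) | reversed so far: 42 -> 23 -> 35 -> 14
Step 5: curr=8, set curr.next=prev(42) | reversed so far: 8 -> 42 -> 23 -> 35 -> 14

8 -> 42 -> 23 -> 35 -> 14 -> None


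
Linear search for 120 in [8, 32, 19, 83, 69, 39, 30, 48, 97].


i=0: 8!=120
i=1: 32!=120
i=2: 19!=120
i=3: 83!=120
i=4: 69!=120
i=5: 39!=120
i=6: 30!=120
i=7: 48!=120
i=8: 97!=120

Not found, 9 comps


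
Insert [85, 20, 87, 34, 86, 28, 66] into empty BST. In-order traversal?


Insert 85: root
Insert 20: L from 85
Insert 87: R from 85
Insert 34: L from 85 -> R from 20
Insert 86: R from 85 -> L from 87
Insert 28: L from 85 -> R from 20 -> L from 34
Insert 66: L from 85 -> R from 20 -> R from 34

In-order: [20, 28, 34, 66, 85, 86, 87]


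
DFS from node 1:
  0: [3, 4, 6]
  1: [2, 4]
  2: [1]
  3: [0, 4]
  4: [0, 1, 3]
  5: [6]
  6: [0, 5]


Visit 1, push [4, 2]
Visit 2, push []
Visit 4, push [3, 0]
Visit 0, push [6, 3]
Visit 3, push []
Visit 6, push [5]
Visit 5, push []

DFS order: [1, 2, 4, 0, 3, 6, 5]


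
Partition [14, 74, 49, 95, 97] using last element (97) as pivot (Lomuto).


Pivot: 97
  14 <= 97: advance i (no swap)
  74 <= 97: advance i (no swap)
  49 <= 97: advance i (no swap)
  95 <= 97: advance i (no swap)
Place pivot at 4: [14, 74, 49, 95, 97]

Partitioned: [14, 74, 49, 95, 97]


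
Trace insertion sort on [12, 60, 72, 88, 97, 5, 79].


Initial: [12, 60, 72, 88, 97, 5, 79]
Insert 60: [12, 60, 72, 88, 97, 5, 79]
Insert 72: [12, 60, 72, 88, 97, 5, 79]
Insert 88: [12, 60, 72, 88, 97, 5, 79]
Insert 97: [12, 60, 72, 88, 97, 5, 79]
Insert 5: [5, 12, 60, 72, 88, 97, 79]
Insert 79: [5, 12, 60, 72, 79, 88, 97]

Sorted: [5, 12, 60, 72, 79, 88, 97]


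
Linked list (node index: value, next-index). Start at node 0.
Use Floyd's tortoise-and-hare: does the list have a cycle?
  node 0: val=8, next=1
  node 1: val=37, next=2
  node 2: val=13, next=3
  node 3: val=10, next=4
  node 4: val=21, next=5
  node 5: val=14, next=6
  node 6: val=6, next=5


Floyd's tortoise (slow, +1) and hare (fast, +2):
  init: slow=0, fast=0
  step 1: slow=1, fast=2
  step 2: slow=2, fast=4
  step 3: slow=3, fast=6
  step 4: slow=4, fast=6
  step 5: slow=5, fast=6
  step 6: slow=6, fast=6
  slow == fast at node 6: cycle detected

Cycle: yes


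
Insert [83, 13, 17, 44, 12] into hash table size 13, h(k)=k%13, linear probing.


Insert 83: h=5 -> slot 5
Insert 13: h=0 -> slot 0
Insert 17: h=4 -> slot 4
Insert 44: h=5, 1 probes -> slot 6
Insert 12: h=12 -> slot 12

Table: [13, None, None, None, 17, 83, 44, None, None, None, None, None, 12]


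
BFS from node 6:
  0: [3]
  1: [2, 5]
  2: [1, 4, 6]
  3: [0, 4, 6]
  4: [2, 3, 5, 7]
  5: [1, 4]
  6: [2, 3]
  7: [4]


Visit 6, enqueue [2, 3]
Visit 2, enqueue [1, 4]
Visit 3, enqueue [0]
Visit 1, enqueue [5]
Visit 4, enqueue [7]
Visit 0, enqueue []
Visit 5, enqueue []
Visit 7, enqueue []

BFS order: [6, 2, 3, 1, 4, 0, 5, 7]


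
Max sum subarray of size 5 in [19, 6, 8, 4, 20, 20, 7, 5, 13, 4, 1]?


[0:5]: 57
[1:6]: 58
[2:7]: 59
[3:8]: 56
[4:9]: 65
[5:10]: 49
[6:11]: 30

Max: 65 at [4:9]


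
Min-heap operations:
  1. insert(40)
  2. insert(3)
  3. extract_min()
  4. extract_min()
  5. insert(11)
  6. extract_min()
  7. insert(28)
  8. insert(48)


insert(40) -> [40]
insert(3) -> [3, 40]
extract_min()->3, [40]
extract_min()->40, []
insert(11) -> [11]
extract_min()->11, []
insert(28) -> [28]
insert(48) -> [28, 48]

Final heap: [28, 48]


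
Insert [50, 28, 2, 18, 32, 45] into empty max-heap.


Insert 50: [50]
Insert 28: [50, 28]
Insert 2: [50, 28, 2]
Insert 18: [50, 28, 2, 18]
Insert 32: [50, 32, 2, 18, 28]
Insert 45: [50, 32, 45, 18, 28, 2]

Final heap: [50, 32, 45, 18, 28, 2]


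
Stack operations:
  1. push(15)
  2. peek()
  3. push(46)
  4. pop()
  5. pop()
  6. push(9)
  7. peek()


push(15) -> [15]
peek()->15
push(46) -> [15, 46]
pop()->46, [15]
pop()->15, []
push(9) -> [9]
peek()->9

Final stack: [9]


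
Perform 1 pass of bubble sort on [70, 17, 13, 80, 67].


Initial: [70, 17, 13, 80, 67]
Pass 1: [17, 13, 70, 67, 80] (3 swaps)

After 1 pass: [17, 13, 70, 67, 80]


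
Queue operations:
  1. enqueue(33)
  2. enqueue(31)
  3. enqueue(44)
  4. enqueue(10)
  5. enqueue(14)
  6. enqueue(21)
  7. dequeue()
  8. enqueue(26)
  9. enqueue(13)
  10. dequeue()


enqueue(33) -> [33]
enqueue(31) -> [33, 31]
enqueue(44) -> [33, 31, 44]
enqueue(10) -> [33, 31, 44, 10]
enqueue(14) -> [33, 31, 44, 10, 14]
enqueue(21) -> [33, 31, 44, 10, 14, 21]
dequeue()->33, [31, 44, 10, 14, 21]
enqueue(26) -> [31, 44, 10, 14, 21, 26]
enqueue(13) -> [31, 44, 10, 14, 21, 26, 13]
dequeue()->31, [44, 10, 14, 21, 26, 13]

Final queue: [44, 10, 14, 21, 26, 13]


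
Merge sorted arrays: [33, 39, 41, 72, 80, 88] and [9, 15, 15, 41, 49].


Take 9 from B
Take 15 from B
Take 15 from B
Take 33 from A
Take 39 from A
Take 41 from A
Take 41 from B
Take 49 from B

Merged: [9, 15, 15, 33, 39, 41, 41, 49, 72, 80, 88]


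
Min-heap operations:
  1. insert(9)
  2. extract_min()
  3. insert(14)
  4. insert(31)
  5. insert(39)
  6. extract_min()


insert(9) -> [9]
extract_min()->9, []
insert(14) -> [14]
insert(31) -> [14, 31]
insert(39) -> [14, 31, 39]
extract_min()->14, [31, 39]

Final heap: [31, 39]


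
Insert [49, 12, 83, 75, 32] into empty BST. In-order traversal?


Insert 49: root
Insert 12: L from 49
Insert 83: R from 49
Insert 75: R from 49 -> L from 83
Insert 32: L from 49 -> R from 12

In-order: [12, 32, 49, 75, 83]


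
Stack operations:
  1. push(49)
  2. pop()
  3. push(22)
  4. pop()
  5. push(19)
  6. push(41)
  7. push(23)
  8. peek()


push(49) -> [49]
pop()->49, []
push(22) -> [22]
pop()->22, []
push(19) -> [19]
push(41) -> [19, 41]
push(23) -> [19, 41, 23]
peek()->23

Final stack: [19, 41, 23]


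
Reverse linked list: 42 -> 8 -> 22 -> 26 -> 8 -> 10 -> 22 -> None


Step 1: curr=42, set curr.next=prev(None) | reversed so far: 42
Step 2: curr=8, set curr.next=prev(42) | reversed so far: 8 -> 42
Step 3: curr=22, set curr.next=prev(8) | reversed so far: 22 -> 8 -> 42
Step 4: curr=26, set curr.next=prev(22) | reversed so far: 26 -> 22 -> 8 -> 42
Step 5: curr=8, set curr.next=prev(26) | reversed so far: 8 -> 26 -> 22 -> 8 -> 42
Step 6: curr=10, set curr.next=prev(8) | reversed so far: 10 -> 8 -> 26 -> 22 -> 8 -> 42
Step 7: curr=22, set curr.next=prev(10) | reversed so far: 22 -> 10 -> 8 -> 26 -> 22 -> 8 -> 42

22 -> 10 -> 8 -> 26 -> 22 -> 8 -> 42 -> None


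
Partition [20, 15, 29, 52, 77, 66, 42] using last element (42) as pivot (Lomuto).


Pivot: 42
  20 <= 42: advance i (no swap)
  15 <= 42: advance i (no swap)
  29 <= 42: advance i (no swap)
Place pivot at 3: [20, 15, 29, 42, 77, 66, 52]

Partitioned: [20, 15, 29, 42, 77, 66, 52]


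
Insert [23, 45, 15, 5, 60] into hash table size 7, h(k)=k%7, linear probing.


Insert 23: h=2 -> slot 2
Insert 45: h=3 -> slot 3
Insert 15: h=1 -> slot 1
Insert 5: h=5 -> slot 5
Insert 60: h=4 -> slot 4

Table: [None, 15, 23, 45, 60, 5, None]


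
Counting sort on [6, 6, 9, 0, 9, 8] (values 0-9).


Input: [6, 6, 9, 0, 9, 8]
Counts: [1, 0, 0, 0, 0, 0, 2, 0, 1, 2]

Sorted: [0, 6, 6, 8, 9, 9]


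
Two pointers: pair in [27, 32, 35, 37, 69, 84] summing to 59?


lo=0(27)+hi=5(84)=111
lo=0(27)+hi=4(69)=96
lo=0(27)+hi=3(37)=64
lo=0(27)+hi=2(35)=62
lo=0(27)+hi=1(32)=59

Yes: 27+32=59


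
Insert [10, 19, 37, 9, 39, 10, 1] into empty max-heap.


Insert 10: [10]
Insert 19: [19, 10]
Insert 37: [37, 10, 19]
Insert 9: [37, 10, 19, 9]
Insert 39: [39, 37, 19, 9, 10]
Insert 10: [39, 37, 19, 9, 10, 10]
Insert 1: [39, 37, 19, 9, 10, 10, 1]

Final heap: [39, 37, 19, 9, 10, 10, 1]


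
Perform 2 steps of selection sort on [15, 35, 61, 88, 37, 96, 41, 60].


Initial: [15, 35, 61, 88, 37, 96, 41, 60]
Step 1: min=15 at 0
  Swap: [15, 35, 61, 88, 37, 96, 41, 60]
Step 2: min=35 at 1
  Swap: [15, 35, 61, 88, 37, 96, 41, 60]

After 2 steps: [15, 35, 61, 88, 37, 96, 41, 60]


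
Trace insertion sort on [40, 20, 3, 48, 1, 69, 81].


Initial: [40, 20, 3, 48, 1, 69, 81]
Insert 20: [20, 40, 3, 48, 1, 69, 81]
Insert 3: [3, 20, 40, 48, 1, 69, 81]
Insert 48: [3, 20, 40, 48, 1, 69, 81]
Insert 1: [1, 3, 20, 40, 48, 69, 81]
Insert 69: [1, 3, 20, 40, 48, 69, 81]
Insert 81: [1, 3, 20, 40, 48, 69, 81]

Sorted: [1, 3, 20, 40, 48, 69, 81]


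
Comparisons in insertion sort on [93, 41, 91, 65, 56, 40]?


Algorithm: insertion sort
Input: [93, 41, 91, 65, 56, 40]
Sorted: [40, 41, 56, 65, 91, 93]

15


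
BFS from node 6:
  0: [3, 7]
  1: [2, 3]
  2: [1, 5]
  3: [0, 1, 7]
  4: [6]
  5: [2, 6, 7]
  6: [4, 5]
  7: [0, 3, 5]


Visit 6, enqueue [4, 5]
Visit 4, enqueue []
Visit 5, enqueue [2, 7]
Visit 2, enqueue [1]
Visit 7, enqueue [0, 3]
Visit 1, enqueue []
Visit 0, enqueue []
Visit 3, enqueue []

BFS order: [6, 4, 5, 2, 7, 1, 0, 3]


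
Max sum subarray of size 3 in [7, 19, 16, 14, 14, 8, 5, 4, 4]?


[0:3]: 42
[1:4]: 49
[2:5]: 44
[3:6]: 36
[4:7]: 27
[5:8]: 17
[6:9]: 13

Max: 49 at [1:4]


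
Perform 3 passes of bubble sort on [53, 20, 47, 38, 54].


Initial: [53, 20, 47, 38, 54]
Pass 1: [20, 47, 38, 53, 54] (3 swaps)
Pass 2: [20, 38, 47, 53, 54] (1 swaps)
Pass 3: [20, 38, 47, 53, 54] (0 swaps)

After 3 passes: [20, 38, 47, 53, 54]


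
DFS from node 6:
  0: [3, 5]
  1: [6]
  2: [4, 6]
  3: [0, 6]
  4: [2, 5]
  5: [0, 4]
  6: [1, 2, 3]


Visit 6, push [3, 2, 1]
Visit 1, push []
Visit 2, push [4]
Visit 4, push [5]
Visit 5, push [0]
Visit 0, push [3]
Visit 3, push []

DFS order: [6, 1, 2, 4, 5, 0, 3]


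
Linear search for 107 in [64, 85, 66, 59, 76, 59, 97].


i=0: 64!=107
i=1: 85!=107
i=2: 66!=107
i=3: 59!=107
i=4: 76!=107
i=5: 59!=107
i=6: 97!=107

Not found, 7 comps


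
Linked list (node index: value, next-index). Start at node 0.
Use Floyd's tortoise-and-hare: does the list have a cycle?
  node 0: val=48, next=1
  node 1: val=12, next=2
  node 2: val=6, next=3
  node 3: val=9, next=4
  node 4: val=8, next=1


Floyd's tortoise (slow, +1) and hare (fast, +2):
  init: slow=0, fast=0
  step 1: slow=1, fast=2
  step 2: slow=2, fast=4
  step 3: slow=3, fast=2
  step 4: slow=4, fast=4
  slow == fast at node 4: cycle detected

Cycle: yes


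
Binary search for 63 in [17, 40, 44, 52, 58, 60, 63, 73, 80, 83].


Step 1: lo=0, hi=9, mid=4, val=58
Step 2: lo=5, hi=9, mid=7, val=73
Step 3: lo=5, hi=6, mid=5, val=60
Step 4: lo=6, hi=6, mid=6, val=63

Found at index 6


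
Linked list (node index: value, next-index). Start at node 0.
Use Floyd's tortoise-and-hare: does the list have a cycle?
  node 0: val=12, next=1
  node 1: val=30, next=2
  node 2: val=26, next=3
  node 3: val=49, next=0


Floyd's tortoise (slow, +1) and hare (fast, +2):
  init: slow=0, fast=0
  step 1: slow=1, fast=2
  step 2: slow=2, fast=0
  step 3: slow=3, fast=2
  step 4: slow=0, fast=0
  slow == fast at node 0: cycle detected

Cycle: yes


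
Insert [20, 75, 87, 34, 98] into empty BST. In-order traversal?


Insert 20: root
Insert 75: R from 20
Insert 87: R from 20 -> R from 75
Insert 34: R from 20 -> L from 75
Insert 98: R from 20 -> R from 75 -> R from 87

In-order: [20, 34, 75, 87, 98]


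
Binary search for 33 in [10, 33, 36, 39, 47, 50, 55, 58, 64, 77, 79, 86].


Step 1: lo=0, hi=11, mid=5, val=50
Step 2: lo=0, hi=4, mid=2, val=36
Step 3: lo=0, hi=1, mid=0, val=10
Step 4: lo=1, hi=1, mid=1, val=33

Found at index 1


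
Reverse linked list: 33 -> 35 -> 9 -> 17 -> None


Step 1: curr=33, set curr.next=prev(None) | reversed so far: 33
Step 2: curr=35, set curr.next=prev(33) | reversed so far: 35 -> 33
Step 3: curr=9, set curr.next=prev(35) | reversed so far: 9 -> 35 -> 33
Step 4: curr=17, set curr.next=prev(9) | reversed so far: 17 -> 9 -> 35 -> 33

17 -> 9 -> 35 -> 33 -> None


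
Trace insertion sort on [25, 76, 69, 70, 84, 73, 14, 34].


Initial: [25, 76, 69, 70, 84, 73, 14, 34]
Insert 76: [25, 76, 69, 70, 84, 73, 14, 34]
Insert 69: [25, 69, 76, 70, 84, 73, 14, 34]
Insert 70: [25, 69, 70, 76, 84, 73, 14, 34]
Insert 84: [25, 69, 70, 76, 84, 73, 14, 34]
Insert 73: [25, 69, 70, 73, 76, 84, 14, 34]
Insert 14: [14, 25, 69, 70, 73, 76, 84, 34]
Insert 34: [14, 25, 34, 69, 70, 73, 76, 84]

Sorted: [14, 25, 34, 69, 70, 73, 76, 84]


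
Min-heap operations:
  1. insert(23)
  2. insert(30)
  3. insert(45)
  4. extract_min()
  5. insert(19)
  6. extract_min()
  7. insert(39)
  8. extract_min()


insert(23) -> [23]
insert(30) -> [23, 30]
insert(45) -> [23, 30, 45]
extract_min()->23, [30, 45]
insert(19) -> [19, 45, 30]
extract_min()->19, [30, 45]
insert(39) -> [30, 45, 39]
extract_min()->30, [39, 45]

Final heap: [39, 45]


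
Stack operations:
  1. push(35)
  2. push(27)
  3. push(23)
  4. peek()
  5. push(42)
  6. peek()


push(35) -> [35]
push(27) -> [35, 27]
push(23) -> [35, 27, 23]
peek()->23
push(42) -> [35, 27, 23, 42]
peek()->42

Final stack: [35, 27, 23, 42]


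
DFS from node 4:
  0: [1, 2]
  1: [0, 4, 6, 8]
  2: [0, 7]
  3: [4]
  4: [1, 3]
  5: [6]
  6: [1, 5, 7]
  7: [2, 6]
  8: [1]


Visit 4, push [3, 1]
Visit 1, push [8, 6, 0]
Visit 0, push [2]
Visit 2, push [7]
Visit 7, push [6]
Visit 6, push [5]
Visit 5, push []
Visit 8, push []
Visit 3, push []

DFS order: [4, 1, 0, 2, 7, 6, 5, 8, 3]


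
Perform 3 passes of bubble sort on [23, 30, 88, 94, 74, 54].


Initial: [23, 30, 88, 94, 74, 54]
Pass 1: [23, 30, 88, 74, 54, 94] (2 swaps)
Pass 2: [23, 30, 74, 54, 88, 94] (2 swaps)
Pass 3: [23, 30, 54, 74, 88, 94] (1 swaps)

After 3 passes: [23, 30, 54, 74, 88, 94]


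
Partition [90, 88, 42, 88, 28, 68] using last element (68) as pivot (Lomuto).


Pivot: 68
  42 <= 68: swap -> [42, 88, 90, 88, 28, 68]
  28 <= 68: swap -> [42, 28, 90, 88, 88, 68]
Place pivot at 2: [42, 28, 68, 88, 88, 90]

Partitioned: [42, 28, 68, 88, 88, 90]


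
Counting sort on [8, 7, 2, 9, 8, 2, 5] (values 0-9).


Input: [8, 7, 2, 9, 8, 2, 5]
Counts: [0, 0, 2, 0, 0, 1, 0, 1, 2, 1]

Sorted: [2, 2, 5, 7, 8, 8, 9]


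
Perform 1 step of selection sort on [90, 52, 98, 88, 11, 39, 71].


Initial: [90, 52, 98, 88, 11, 39, 71]
Step 1: min=11 at 4
  Swap: [11, 52, 98, 88, 90, 39, 71]

After 1 step: [11, 52, 98, 88, 90, 39, 71]


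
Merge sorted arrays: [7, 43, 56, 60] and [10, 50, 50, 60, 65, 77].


Take 7 from A
Take 10 from B
Take 43 from A
Take 50 from B
Take 50 from B
Take 56 from A
Take 60 from A

Merged: [7, 10, 43, 50, 50, 56, 60, 60, 65, 77]


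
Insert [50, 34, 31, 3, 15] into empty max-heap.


Insert 50: [50]
Insert 34: [50, 34]
Insert 31: [50, 34, 31]
Insert 3: [50, 34, 31, 3]
Insert 15: [50, 34, 31, 3, 15]

Final heap: [50, 34, 31, 3, 15]


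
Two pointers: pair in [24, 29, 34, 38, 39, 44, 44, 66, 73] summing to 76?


lo=0(24)+hi=8(73)=97
lo=0(24)+hi=7(66)=90
lo=0(24)+hi=6(44)=68
lo=1(29)+hi=6(44)=73
lo=2(34)+hi=6(44)=78
lo=2(34)+hi=5(44)=78
lo=2(34)+hi=4(39)=73
lo=3(38)+hi=4(39)=77

No pair found


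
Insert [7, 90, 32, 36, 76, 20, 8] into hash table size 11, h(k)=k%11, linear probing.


Insert 7: h=7 -> slot 7
Insert 90: h=2 -> slot 2
Insert 32: h=10 -> slot 10
Insert 36: h=3 -> slot 3
Insert 76: h=10, 1 probes -> slot 0
Insert 20: h=9 -> slot 9
Insert 8: h=8 -> slot 8

Table: [76, None, 90, 36, None, None, None, 7, 8, 20, 32]


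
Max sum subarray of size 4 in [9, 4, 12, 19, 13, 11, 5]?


[0:4]: 44
[1:5]: 48
[2:6]: 55
[3:7]: 48

Max: 55 at [2:6]


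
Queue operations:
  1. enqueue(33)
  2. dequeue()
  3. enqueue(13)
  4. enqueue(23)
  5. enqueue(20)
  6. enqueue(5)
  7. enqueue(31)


enqueue(33) -> [33]
dequeue()->33, []
enqueue(13) -> [13]
enqueue(23) -> [13, 23]
enqueue(20) -> [13, 23, 20]
enqueue(5) -> [13, 23, 20, 5]
enqueue(31) -> [13, 23, 20, 5, 31]

Final queue: [13, 23, 20, 5, 31]


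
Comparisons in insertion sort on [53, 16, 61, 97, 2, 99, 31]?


Algorithm: insertion sort
Input: [53, 16, 61, 97, 2, 99, 31]
Sorted: [2, 16, 31, 53, 61, 97, 99]

13


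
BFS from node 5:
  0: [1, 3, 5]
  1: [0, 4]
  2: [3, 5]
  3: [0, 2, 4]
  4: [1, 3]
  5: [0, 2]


Visit 5, enqueue [0, 2]
Visit 0, enqueue [1, 3]
Visit 2, enqueue []
Visit 1, enqueue [4]
Visit 3, enqueue []
Visit 4, enqueue []

BFS order: [5, 0, 2, 1, 3, 4]


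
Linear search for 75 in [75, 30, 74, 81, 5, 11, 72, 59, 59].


i=0: 75==75 found!

Found at 0, 1 comps


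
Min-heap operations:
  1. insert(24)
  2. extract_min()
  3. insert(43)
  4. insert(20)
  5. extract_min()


insert(24) -> [24]
extract_min()->24, []
insert(43) -> [43]
insert(20) -> [20, 43]
extract_min()->20, [43]

Final heap: [43]


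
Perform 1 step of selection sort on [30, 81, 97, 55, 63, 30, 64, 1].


Initial: [30, 81, 97, 55, 63, 30, 64, 1]
Step 1: min=1 at 7
  Swap: [1, 81, 97, 55, 63, 30, 64, 30]

After 1 step: [1, 81, 97, 55, 63, 30, 64, 30]


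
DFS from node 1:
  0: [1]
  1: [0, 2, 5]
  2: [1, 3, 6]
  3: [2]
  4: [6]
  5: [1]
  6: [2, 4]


Visit 1, push [5, 2, 0]
Visit 0, push []
Visit 2, push [6, 3]
Visit 3, push []
Visit 6, push [4]
Visit 4, push []
Visit 5, push []

DFS order: [1, 0, 2, 3, 6, 4, 5]


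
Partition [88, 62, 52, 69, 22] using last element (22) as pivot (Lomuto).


Pivot: 22
Place pivot at 0: [22, 62, 52, 69, 88]

Partitioned: [22, 62, 52, 69, 88]


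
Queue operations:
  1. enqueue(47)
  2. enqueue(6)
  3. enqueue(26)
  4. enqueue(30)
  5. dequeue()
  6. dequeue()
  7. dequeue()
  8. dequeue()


enqueue(47) -> [47]
enqueue(6) -> [47, 6]
enqueue(26) -> [47, 6, 26]
enqueue(30) -> [47, 6, 26, 30]
dequeue()->47, [6, 26, 30]
dequeue()->6, [26, 30]
dequeue()->26, [30]
dequeue()->30, []

Final queue: []


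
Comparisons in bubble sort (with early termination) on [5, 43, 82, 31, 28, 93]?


Algorithm: bubble sort (with early termination)
Input: [5, 43, 82, 31, 28, 93]
Sorted: [5, 28, 31, 43, 82, 93]

14


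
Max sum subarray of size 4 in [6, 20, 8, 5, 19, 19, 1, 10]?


[0:4]: 39
[1:5]: 52
[2:6]: 51
[3:7]: 44
[4:8]: 49

Max: 52 at [1:5]


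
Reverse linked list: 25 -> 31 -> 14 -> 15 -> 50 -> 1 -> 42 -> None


Step 1: curr=25, set curr.next=prev(None) | reversed so far: 25
Step 2: curr=31, set curr.next=prev(25) | reversed so far: 31 -> 25
Step 3: curr=14, set curr.next=prev(31) | reversed so far: 14 -> 31 -> 25
Step 4: curr=15, set curr.next=prev(14) | reversed so far: 15 -> 14 -> 31 -> 25
Step 5: curr=50, set curr.next=prev(15) | reversed so far: 50 -> 15 -> 14 -> 31 -> 25
Step 6: curr=1, set curr.next=prev(50) | reversed so far: 1 -> 50 -> 15 -> 14 -> 31 -> 25
Step 7: curr=42, set curr.next=prev(1) | reversed so far: 42 -> 1 -> 50 -> 15 -> 14 -> 31 -> 25

42 -> 1 -> 50 -> 15 -> 14 -> 31 -> 25 -> None


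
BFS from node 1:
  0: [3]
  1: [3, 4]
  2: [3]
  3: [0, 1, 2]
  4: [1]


Visit 1, enqueue [3, 4]
Visit 3, enqueue [0, 2]
Visit 4, enqueue []
Visit 0, enqueue []
Visit 2, enqueue []

BFS order: [1, 3, 4, 0, 2]


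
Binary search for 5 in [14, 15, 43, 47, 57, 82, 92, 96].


Step 1: lo=0, hi=7, mid=3, val=47
Step 2: lo=0, hi=2, mid=1, val=15
Step 3: lo=0, hi=0, mid=0, val=14

Not found


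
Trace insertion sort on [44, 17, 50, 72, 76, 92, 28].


Initial: [44, 17, 50, 72, 76, 92, 28]
Insert 17: [17, 44, 50, 72, 76, 92, 28]
Insert 50: [17, 44, 50, 72, 76, 92, 28]
Insert 72: [17, 44, 50, 72, 76, 92, 28]
Insert 76: [17, 44, 50, 72, 76, 92, 28]
Insert 92: [17, 44, 50, 72, 76, 92, 28]
Insert 28: [17, 28, 44, 50, 72, 76, 92]

Sorted: [17, 28, 44, 50, 72, 76, 92]


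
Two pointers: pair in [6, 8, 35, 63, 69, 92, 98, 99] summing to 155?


lo=0(6)+hi=7(99)=105
lo=1(8)+hi=7(99)=107
lo=2(35)+hi=7(99)=134
lo=3(63)+hi=7(99)=162
lo=3(63)+hi=6(98)=161
lo=3(63)+hi=5(92)=155

Yes: 63+92=155


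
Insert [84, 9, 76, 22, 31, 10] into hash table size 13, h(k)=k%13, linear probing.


Insert 84: h=6 -> slot 6
Insert 9: h=9 -> slot 9
Insert 76: h=11 -> slot 11
Insert 22: h=9, 1 probes -> slot 10
Insert 31: h=5 -> slot 5
Insert 10: h=10, 2 probes -> slot 12

Table: [None, None, None, None, None, 31, 84, None, None, 9, 22, 76, 10]


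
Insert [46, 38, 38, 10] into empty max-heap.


Insert 46: [46]
Insert 38: [46, 38]
Insert 38: [46, 38, 38]
Insert 10: [46, 38, 38, 10]

Final heap: [46, 38, 38, 10]


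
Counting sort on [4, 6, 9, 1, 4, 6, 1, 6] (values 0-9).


Input: [4, 6, 9, 1, 4, 6, 1, 6]
Counts: [0, 2, 0, 0, 2, 0, 3, 0, 0, 1]

Sorted: [1, 1, 4, 4, 6, 6, 6, 9]


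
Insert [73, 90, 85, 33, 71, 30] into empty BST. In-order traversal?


Insert 73: root
Insert 90: R from 73
Insert 85: R from 73 -> L from 90
Insert 33: L from 73
Insert 71: L from 73 -> R from 33
Insert 30: L from 73 -> L from 33

In-order: [30, 33, 71, 73, 85, 90]


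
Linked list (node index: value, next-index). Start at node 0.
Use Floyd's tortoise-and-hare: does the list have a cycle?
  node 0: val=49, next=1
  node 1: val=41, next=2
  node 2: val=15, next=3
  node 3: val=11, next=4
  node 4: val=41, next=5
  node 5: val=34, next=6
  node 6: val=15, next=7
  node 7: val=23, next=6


Floyd's tortoise (slow, +1) and hare (fast, +2):
  init: slow=0, fast=0
  step 1: slow=1, fast=2
  step 2: slow=2, fast=4
  step 3: slow=3, fast=6
  step 4: slow=4, fast=6
  step 5: slow=5, fast=6
  step 6: slow=6, fast=6
  slow == fast at node 6: cycle detected

Cycle: yes


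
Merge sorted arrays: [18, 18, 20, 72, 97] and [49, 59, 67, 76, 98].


Take 18 from A
Take 18 from A
Take 20 from A
Take 49 from B
Take 59 from B
Take 67 from B
Take 72 from A
Take 76 from B
Take 97 from A

Merged: [18, 18, 20, 49, 59, 67, 72, 76, 97, 98]


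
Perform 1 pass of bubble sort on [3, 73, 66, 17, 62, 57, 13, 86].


Initial: [3, 73, 66, 17, 62, 57, 13, 86]
Pass 1: [3, 66, 17, 62, 57, 13, 73, 86] (5 swaps)

After 1 pass: [3, 66, 17, 62, 57, 13, 73, 86]


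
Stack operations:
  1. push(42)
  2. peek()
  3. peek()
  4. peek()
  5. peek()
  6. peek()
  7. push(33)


push(42) -> [42]
peek()->42
peek()->42
peek()->42
peek()->42
peek()->42
push(33) -> [42, 33]

Final stack: [42, 33]


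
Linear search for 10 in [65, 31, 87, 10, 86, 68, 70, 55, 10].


i=0: 65!=10
i=1: 31!=10
i=2: 87!=10
i=3: 10==10 found!

Found at 3, 4 comps


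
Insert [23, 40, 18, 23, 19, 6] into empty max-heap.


Insert 23: [23]
Insert 40: [40, 23]
Insert 18: [40, 23, 18]
Insert 23: [40, 23, 18, 23]
Insert 19: [40, 23, 18, 23, 19]
Insert 6: [40, 23, 18, 23, 19, 6]

Final heap: [40, 23, 18, 23, 19, 6]


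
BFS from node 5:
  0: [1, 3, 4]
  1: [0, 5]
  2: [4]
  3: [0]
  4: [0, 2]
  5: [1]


Visit 5, enqueue [1]
Visit 1, enqueue [0]
Visit 0, enqueue [3, 4]
Visit 3, enqueue []
Visit 4, enqueue [2]
Visit 2, enqueue []

BFS order: [5, 1, 0, 3, 4, 2]


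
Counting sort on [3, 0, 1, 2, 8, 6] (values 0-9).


Input: [3, 0, 1, 2, 8, 6]
Counts: [1, 1, 1, 1, 0, 0, 1, 0, 1, 0]

Sorted: [0, 1, 2, 3, 6, 8]


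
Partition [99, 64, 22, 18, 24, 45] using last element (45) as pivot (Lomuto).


Pivot: 45
  22 <= 45: swap -> [22, 64, 99, 18, 24, 45]
  18 <= 45: swap -> [22, 18, 99, 64, 24, 45]
  24 <= 45: swap -> [22, 18, 24, 64, 99, 45]
Place pivot at 3: [22, 18, 24, 45, 99, 64]

Partitioned: [22, 18, 24, 45, 99, 64]


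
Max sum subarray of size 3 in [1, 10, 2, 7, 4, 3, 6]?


[0:3]: 13
[1:4]: 19
[2:5]: 13
[3:6]: 14
[4:7]: 13

Max: 19 at [1:4]


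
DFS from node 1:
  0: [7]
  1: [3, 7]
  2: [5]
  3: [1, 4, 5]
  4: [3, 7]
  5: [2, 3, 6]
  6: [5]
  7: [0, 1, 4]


Visit 1, push [7, 3]
Visit 3, push [5, 4]
Visit 4, push [7]
Visit 7, push [0]
Visit 0, push []
Visit 5, push [6, 2]
Visit 2, push []
Visit 6, push []

DFS order: [1, 3, 4, 7, 0, 5, 2, 6]


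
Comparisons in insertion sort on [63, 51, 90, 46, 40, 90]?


Algorithm: insertion sort
Input: [63, 51, 90, 46, 40, 90]
Sorted: [40, 46, 51, 63, 90, 90]

10


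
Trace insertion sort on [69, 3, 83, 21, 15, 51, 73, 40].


Initial: [69, 3, 83, 21, 15, 51, 73, 40]
Insert 3: [3, 69, 83, 21, 15, 51, 73, 40]
Insert 83: [3, 69, 83, 21, 15, 51, 73, 40]
Insert 21: [3, 21, 69, 83, 15, 51, 73, 40]
Insert 15: [3, 15, 21, 69, 83, 51, 73, 40]
Insert 51: [3, 15, 21, 51, 69, 83, 73, 40]
Insert 73: [3, 15, 21, 51, 69, 73, 83, 40]
Insert 40: [3, 15, 21, 40, 51, 69, 73, 83]

Sorted: [3, 15, 21, 40, 51, 69, 73, 83]


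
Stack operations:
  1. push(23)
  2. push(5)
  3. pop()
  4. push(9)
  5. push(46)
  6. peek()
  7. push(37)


push(23) -> [23]
push(5) -> [23, 5]
pop()->5, [23]
push(9) -> [23, 9]
push(46) -> [23, 9, 46]
peek()->46
push(37) -> [23, 9, 46, 37]

Final stack: [23, 9, 46, 37]


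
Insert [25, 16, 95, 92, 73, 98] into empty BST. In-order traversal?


Insert 25: root
Insert 16: L from 25
Insert 95: R from 25
Insert 92: R from 25 -> L from 95
Insert 73: R from 25 -> L from 95 -> L from 92
Insert 98: R from 25 -> R from 95

In-order: [16, 25, 73, 92, 95, 98]


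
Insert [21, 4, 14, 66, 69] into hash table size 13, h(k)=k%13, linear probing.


Insert 21: h=8 -> slot 8
Insert 4: h=4 -> slot 4
Insert 14: h=1 -> slot 1
Insert 66: h=1, 1 probes -> slot 2
Insert 69: h=4, 1 probes -> slot 5

Table: [None, 14, 66, None, 4, 69, None, None, 21, None, None, None, None]


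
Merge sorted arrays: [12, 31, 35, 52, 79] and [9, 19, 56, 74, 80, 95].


Take 9 from B
Take 12 from A
Take 19 from B
Take 31 from A
Take 35 from A
Take 52 from A
Take 56 from B
Take 74 from B
Take 79 from A

Merged: [9, 12, 19, 31, 35, 52, 56, 74, 79, 80, 95]


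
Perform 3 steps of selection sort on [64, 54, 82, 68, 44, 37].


Initial: [64, 54, 82, 68, 44, 37]
Step 1: min=37 at 5
  Swap: [37, 54, 82, 68, 44, 64]
Step 2: min=44 at 4
  Swap: [37, 44, 82, 68, 54, 64]
Step 3: min=54 at 4
  Swap: [37, 44, 54, 68, 82, 64]

After 3 steps: [37, 44, 54, 68, 82, 64]


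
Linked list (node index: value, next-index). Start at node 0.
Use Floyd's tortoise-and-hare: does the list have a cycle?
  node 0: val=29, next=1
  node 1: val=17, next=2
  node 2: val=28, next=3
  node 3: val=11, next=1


Floyd's tortoise (slow, +1) and hare (fast, +2):
  init: slow=0, fast=0
  step 1: slow=1, fast=2
  step 2: slow=2, fast=1
  step 3: slow=3, fast=3
  slow == fast at node 3: cycle detected

Cycle: yes


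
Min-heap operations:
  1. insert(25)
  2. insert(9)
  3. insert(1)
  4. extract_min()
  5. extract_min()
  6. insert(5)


insert(25) -> [25]
insert(9) -> [9, 25]
insert(1) -> [1, 25, 9]
extract_min()->1, [9, 25]
extract_min()->9, [25]
insert(5) -> [5, 25]

Final heap: [5, 25]


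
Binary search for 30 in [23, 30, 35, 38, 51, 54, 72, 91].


Step 1: lo=0, hi=7, mid=3, val=38
Step 2: lo=0, hi=2, mid=1, val=30

Found at index 1


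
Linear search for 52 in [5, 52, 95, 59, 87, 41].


i=0: 5!=52
i=1: 52==52 found!

Found at 1, 2 comps


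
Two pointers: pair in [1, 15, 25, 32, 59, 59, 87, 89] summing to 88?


lo=0(1)+hi=7(89)=90
lo=0(1)+hi=6(87)=88

Yes: 1+87=88


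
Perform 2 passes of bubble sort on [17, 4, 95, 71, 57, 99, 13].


Initial: [17, 4, 95, 71, 57, 99, 13]
Pass 1: [4, 17, 71, 57, 95, 13, 99] (4 swaps)
Pass 2: [4, 17, 57, 71, 13, 95, 99] (2 swaps)

After 2 passes: [4, 17, 57, 71, 13, 95, 99]


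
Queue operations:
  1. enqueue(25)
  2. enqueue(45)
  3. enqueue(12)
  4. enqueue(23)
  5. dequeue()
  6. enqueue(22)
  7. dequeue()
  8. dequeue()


enqueue(25) -> [25]
enqueue(45) -> [25, 45]
enqueue(12) -> [25, 45, 12]
enqueue(23) -> [25, 45, 12, 23]
dequeue()->25, [45, 12, 23]
enqueue(22) -> [45, 12, 23, 22]
dequeue()->45, [12, 23, 22]
dequeue()->12, [23, 22]

Final queue: [23, 22]


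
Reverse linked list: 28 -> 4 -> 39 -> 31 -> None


Step 1: curr=28, set curr.next=prev(None) | reversed so far: 28
Step 2: curr=4, set curr.next=prev(28) | reversed so far: 4 -> 28
Step 3: curr=39, set curr.next=prev(4) | reversed so far: 39 -> 4 -> 28
Step 4: curr=31, set curr.next=prev(39) | reversed so far: 31 -> 39 -> 4 -> 28

31 -> 39 -> 4 -> 28 -> None


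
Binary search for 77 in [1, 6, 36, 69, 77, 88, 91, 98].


Step 1: lo=0, hi=7, mid=3, val=69
Step 2: lo=4, hi=7, mid=5, val=88
Step 3: lo=4, hi=4, mid=4, val=77

Found at index 4


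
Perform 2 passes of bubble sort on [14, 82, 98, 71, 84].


Initial: [14, 82, 98, 71, 84]
Pass 1: [14, 82, 71, 84, 98] (2 swaps)
Pass 2: [14, 71, 82, 84, 98] (1 swaps)

After 2 passes: [14, 71, 82, 84, 98]


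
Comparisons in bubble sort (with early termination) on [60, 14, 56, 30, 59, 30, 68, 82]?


Algorithm: bubble sort (with early termination)
Input: [60, 14, 56, 30, 59, 30, 68, 82]
Sorted: [14, 30, 30, 56, 59, 60, 68, 82]

22


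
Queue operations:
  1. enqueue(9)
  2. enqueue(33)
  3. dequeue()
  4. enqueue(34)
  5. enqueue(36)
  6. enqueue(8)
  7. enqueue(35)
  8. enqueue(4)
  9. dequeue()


enqueue(9) -> [9]
enqueue(33) -> [9, 33]
dequeue()->9, [33]
enqueue(34) -> [33, 34]
enqueue(36) -> [33, 34, 36]
enqueue(8) -> [33, 34, 36, 8]
enqueue(35) -> [33, 34, 36, 8, 35]
enqueue(4) -> [33, 34, 36, 8, 35, 4]
dequeue()->33, [34, 36, 8, 35, 4]

Final queue: [34, 36, 8, 35, 4]


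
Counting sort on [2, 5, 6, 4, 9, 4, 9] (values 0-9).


Input: [2, 5, 6, 4, 9, 4, 9]
Counts: [0, 0, 1, 0, 2, 1, 1, 0, 0, 2]

Sorted: [2, 4, 4, 5, 6, 9, 9]


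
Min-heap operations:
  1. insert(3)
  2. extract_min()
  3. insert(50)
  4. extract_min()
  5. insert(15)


insert(3) -> [3]
extract_min()->3, []
insert(50) -> [50]
extract_min()->50, []
insert(15) -> [15]

Final heap: [15]


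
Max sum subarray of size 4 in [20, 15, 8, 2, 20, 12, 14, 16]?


[0:4]: 45
[1:5]: 45
[2:6]: 42
[3:7]: 48
[4:8]: 62

Max: 62 at [4:8]


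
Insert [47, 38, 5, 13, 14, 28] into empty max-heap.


Insert 47: [47]
Insert 38: [47, 38]
Insert 5: [47, 38, 5]
Insert 13: [47, 38, 5, 13]
Insert 14: [47, 38, 5, 13, 14]
Insert 28: [47, 38, 28, 13, 14, 5]

Final heap: [47, 38, 28, 13, 14, 5]


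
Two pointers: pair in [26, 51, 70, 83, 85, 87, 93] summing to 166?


lo=0(26)+hi=6(93)=119
lo=1(51)+hi=6(93)=144
lo=2(70)+hi=6(93)=163
lo=3(83)+hi=6(93)=176
lo=3(83)+hi=5(87)=170
lo=3(83)+hi=4(85)=168

No pair found


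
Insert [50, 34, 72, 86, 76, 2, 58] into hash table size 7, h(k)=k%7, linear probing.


Insert 50: h=1 -> slot 1
Insert 34: h=6 -> slot 6
Insert 72: h=2 -> slot 2
Insert 86: h=2, 1 probes -> slot 3
Insert 76: h=6, 1 probes -> slot 0
Insert 2: h=2, 2 probes -> slot 4
Insert 58: h=2, 3 probes -> slot 5

Table: [76, 50, 72, 86, 2, 58, 34]


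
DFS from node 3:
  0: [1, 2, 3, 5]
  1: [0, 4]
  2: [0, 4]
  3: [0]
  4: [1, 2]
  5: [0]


Visit 3, push [0]
Visit 0, push [5, 2, 1]
Visit 1, push [4]
Visit 4, push [2]
Visit 2, push []
Visit 5, push []

DFS order: [3, 0, 1, 4, 2, 5]


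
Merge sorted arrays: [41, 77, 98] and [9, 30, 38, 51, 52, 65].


Take 9 from B
Take 30 from B
Take 38 from B
Take 41 from A
Take 51 from B
Take 52 from B
Take 65 from B

Merged: [9, 30, 38, 41, 51, 52, 65, 77, 98]


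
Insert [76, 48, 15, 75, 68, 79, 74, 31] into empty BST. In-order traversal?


Insert 76: root
Insert 48: L from 76
Insert 15: L from 76 -> L from 48
Insert 75: L from 76 -> R from 48
Insert 68: L from 76 -> R from 48 -> L from 75
Insert 79: R from 76
Insert 74: L from 76 -> R from 48 -> L from 75 -> R from 68
Insert 31: L from 76 -> L from 48 -> R from 15

In-order: [15, 31, 48, 68, 74, 75, 76, 79]


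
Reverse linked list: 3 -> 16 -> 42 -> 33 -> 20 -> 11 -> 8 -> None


Step 1: curr=3, set curr.next=prev(None) | reversed so far: 3
Step 2: curr=16, set curr.next=prev(3) | reversed so far: 16 -> 3
Step 3: curr=42, set curr.next=prev(16) | reversed so far: 42 -> 16 -> 3
Step 4: curr=33, set curr.next=prev(42) | reversed so far: 33 -> 42 -> 16 -> 3
Step 5: curr=20, set curr.next=prev(33) | reversed so far: 20 -> 33 -> 42 -> 16 -> 3
Step 6: curr=11, set curr.next=prev(20) | reversed so far: 11 -> 20 -> 33 -> 42 -> 16 -> 3
Step 7: curr=8, set curr.next=prev(11) | reversed so far: 8 -> 11 -> 20 -> 33 -> 42 -> 16 -> 3

8 -> 11 -> 20 -> 33 -> 42 -> 16 -> 3 -> None
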